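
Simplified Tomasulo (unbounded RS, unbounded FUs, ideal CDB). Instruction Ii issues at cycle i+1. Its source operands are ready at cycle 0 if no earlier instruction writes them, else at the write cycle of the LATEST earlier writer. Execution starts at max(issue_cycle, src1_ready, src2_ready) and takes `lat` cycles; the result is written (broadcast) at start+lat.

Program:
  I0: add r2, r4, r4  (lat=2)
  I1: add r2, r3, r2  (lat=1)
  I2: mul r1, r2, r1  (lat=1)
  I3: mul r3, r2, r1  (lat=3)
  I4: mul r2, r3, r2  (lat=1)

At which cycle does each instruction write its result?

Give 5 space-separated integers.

Answer: 3 4 5 8 9

Derivation:
I0 add r2: issue@1 deps=(None,None) exec_start@1 write@3
I1 add r2: issue@2 deps=(None,0) exec_start@3 write@4
I2 mul r1: issue@3 deps=(1,None) exec_start@4 write@5
I3 mul r3: issue@4 deps=(1,2) exec_start@5 write@8
I4 mul r2: issue@5 deps=(3,1) exec_start@8 write@9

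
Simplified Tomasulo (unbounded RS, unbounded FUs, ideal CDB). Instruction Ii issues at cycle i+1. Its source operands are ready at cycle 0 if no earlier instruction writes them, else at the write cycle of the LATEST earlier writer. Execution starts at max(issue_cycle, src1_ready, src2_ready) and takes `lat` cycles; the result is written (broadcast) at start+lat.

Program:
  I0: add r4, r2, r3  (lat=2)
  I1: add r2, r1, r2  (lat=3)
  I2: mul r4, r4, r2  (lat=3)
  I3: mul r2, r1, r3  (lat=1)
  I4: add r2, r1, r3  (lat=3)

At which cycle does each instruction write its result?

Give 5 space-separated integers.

Answer: 3 5 8 5 8

Derivation:
I0 add r4: issue@1 deps=(None,None) exec_start@1 write@3
I1 add r2: issue@2 deps=(None,None) exec_start@2 write@5
I2 mul r4: issue@3 deps=(0,1) exec_start@5 write@8
I3 mul r2: issue@4 deps=(None,None) exec_start@4 write@5
I4 add r2: issue@5 deps=(None,None) exec_start@5 write@8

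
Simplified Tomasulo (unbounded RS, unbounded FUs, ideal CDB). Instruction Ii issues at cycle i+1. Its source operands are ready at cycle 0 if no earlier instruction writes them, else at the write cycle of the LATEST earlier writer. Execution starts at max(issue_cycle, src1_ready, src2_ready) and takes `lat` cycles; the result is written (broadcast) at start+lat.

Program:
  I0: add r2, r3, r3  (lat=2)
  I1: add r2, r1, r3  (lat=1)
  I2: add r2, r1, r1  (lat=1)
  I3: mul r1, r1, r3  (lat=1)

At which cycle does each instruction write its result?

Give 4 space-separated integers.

I0 add r2: issue@1 deps=(None,None) exec_start@1 write@3
I1 add r2: issue@2 deps=(None,None) exec_start@2 write@3
I2 add r2: issue@3 deps=(None,None) exec_start@3 write@4
I3 mul r1: issue@4 deps=(None,None) exec_start@4 write@5

Answer: 3 3 4 5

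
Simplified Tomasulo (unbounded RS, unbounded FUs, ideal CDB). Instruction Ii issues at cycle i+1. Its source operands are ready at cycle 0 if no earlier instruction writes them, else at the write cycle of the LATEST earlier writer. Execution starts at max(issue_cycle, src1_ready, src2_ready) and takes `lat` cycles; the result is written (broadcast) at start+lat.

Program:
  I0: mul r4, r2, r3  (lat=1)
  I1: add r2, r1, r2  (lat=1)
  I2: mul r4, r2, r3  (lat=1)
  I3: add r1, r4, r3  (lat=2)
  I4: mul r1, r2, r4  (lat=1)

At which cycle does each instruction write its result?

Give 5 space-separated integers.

I0 mul r4: issue@1 deps=(None,None) exec_start@1 write@2
I1 add r2: issue@2 deps=(None,None) exec_start@2 write@3
I2 mul r4: issue@3 deps=(1,None) exec_start@3 write@4
I3 add r1: issue@4 deps=(2,None) exec_start@4 write@6
I4 mul r1: issue@5 deps=(1,2) exec_start@5 write@6

Answer: 2 3 4 6 6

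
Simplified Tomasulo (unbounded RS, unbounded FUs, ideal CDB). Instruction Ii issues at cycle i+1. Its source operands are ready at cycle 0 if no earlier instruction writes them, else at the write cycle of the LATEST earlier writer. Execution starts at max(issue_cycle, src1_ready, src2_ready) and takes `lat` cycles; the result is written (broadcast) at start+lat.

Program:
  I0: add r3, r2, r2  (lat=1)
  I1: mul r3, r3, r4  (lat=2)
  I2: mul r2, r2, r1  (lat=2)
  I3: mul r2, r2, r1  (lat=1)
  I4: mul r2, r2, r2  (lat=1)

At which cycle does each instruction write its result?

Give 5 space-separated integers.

Answer: 2 4 5 6 7

Derivation:
I0 add r3: issue@1 deps=(None,None) exec_start@1 write@2
I1 mul r3: issue@2 deps=(0,None) exec_start@2 write@4
I2 mul r2: issue@3 deps=(None,None) exec_start@3 write@5
I3 mul r2: issue@4 deps=(2,None) exec_start@5 write@6
I4 mul r2: issue@5 deps=(3,3) exec_start@6 write@7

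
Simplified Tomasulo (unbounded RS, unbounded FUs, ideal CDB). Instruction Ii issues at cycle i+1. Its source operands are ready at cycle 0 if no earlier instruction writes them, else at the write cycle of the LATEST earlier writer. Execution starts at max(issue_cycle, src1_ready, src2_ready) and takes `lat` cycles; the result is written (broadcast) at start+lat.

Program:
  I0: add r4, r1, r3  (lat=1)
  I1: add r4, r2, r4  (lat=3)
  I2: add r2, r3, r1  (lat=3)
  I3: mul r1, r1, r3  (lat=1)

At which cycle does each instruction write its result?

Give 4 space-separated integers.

Answer: 2 5 6 5

Derivation:
I0 add r4: issue@1 deps=(None,None) exec_start@1 write@2
I1 add r4: issue@2 deps=(None,0) exec_start@2 write@5
I2 add r2: issue@3 deps=(None,None) exec_start@3 write@6
I3 mul r1: issue@4 deps=(None,None) exec_start@4 write@5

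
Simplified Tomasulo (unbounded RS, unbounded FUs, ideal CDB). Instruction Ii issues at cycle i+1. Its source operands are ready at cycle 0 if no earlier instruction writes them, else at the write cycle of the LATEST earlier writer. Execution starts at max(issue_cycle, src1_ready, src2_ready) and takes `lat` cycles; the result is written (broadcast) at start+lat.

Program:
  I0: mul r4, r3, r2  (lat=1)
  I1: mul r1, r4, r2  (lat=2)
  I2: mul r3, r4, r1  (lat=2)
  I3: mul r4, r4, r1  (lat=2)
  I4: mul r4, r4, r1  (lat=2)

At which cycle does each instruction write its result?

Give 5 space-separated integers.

Answer: 2 4 6 6 8

Derivation:
I0 mul r4: issue@1 deps=(None,None) exec_start@1 write@2
I1 mul r1: issue@2 deps=(0,None) exec_start@2 write@4
I2 mul r3: issue@3 deps=(0,1) exec_start@4 write@6
I3 mul r4: issue@4 deps=(0,1) exec_start@4 write@6
I4 mul r4: issue@5 deps=(3,1) exec_start@6 write@8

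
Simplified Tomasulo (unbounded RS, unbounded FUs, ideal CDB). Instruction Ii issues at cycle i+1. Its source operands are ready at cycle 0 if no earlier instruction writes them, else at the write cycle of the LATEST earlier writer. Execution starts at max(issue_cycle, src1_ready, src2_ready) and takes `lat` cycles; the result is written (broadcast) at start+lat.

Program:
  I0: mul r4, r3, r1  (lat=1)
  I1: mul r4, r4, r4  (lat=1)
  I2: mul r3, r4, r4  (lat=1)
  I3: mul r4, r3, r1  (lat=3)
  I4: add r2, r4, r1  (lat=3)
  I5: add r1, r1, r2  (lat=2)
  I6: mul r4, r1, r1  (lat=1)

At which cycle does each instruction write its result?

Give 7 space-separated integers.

Answer: 2 3 4 7 10 12 13

Derivation:
I0 mul r4: issue@1 deps=(None,None) exec_start@1 write@2
I1 mul r4: issue@2 deps=(0,0) exec_start@2 write@3
I2 mul r3: issue@3 deps=(1,1) exec_start@3 write@4
I3 mul r4: issue@4 deps=(2,None) exec_start@4 write@7
I4 add r2: issue@5 deps=(3,None) exec_start@7 write@10
I5 add r1: issue@6 deps=(None,4) exec_start@10 write@12
I6 mul r4: issue@7 deps=(5,5) exec_start@12 write@13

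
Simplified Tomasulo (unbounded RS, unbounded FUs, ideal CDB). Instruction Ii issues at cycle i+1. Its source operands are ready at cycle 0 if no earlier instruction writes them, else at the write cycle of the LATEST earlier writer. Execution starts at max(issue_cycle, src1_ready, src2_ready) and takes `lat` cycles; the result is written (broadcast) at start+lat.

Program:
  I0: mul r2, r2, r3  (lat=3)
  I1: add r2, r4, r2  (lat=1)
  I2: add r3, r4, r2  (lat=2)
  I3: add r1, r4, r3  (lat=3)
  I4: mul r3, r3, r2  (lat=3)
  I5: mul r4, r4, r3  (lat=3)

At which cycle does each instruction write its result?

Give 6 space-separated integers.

I0 mul r2: issue@1 deps=(None,None) exec_start@1 write@4
I1 add r2: issue@2 deps=(None,0) exec_start@4 write@5
I2 add r3: issue@3 deps=(None,1) exec_start@5 write@7
I3 add r1: issue@4 deps=(None,2) exec_start@7 write@10
I4 mul r3: issue@5 deps=(2,1) exec_start@7 write@10
I5 mul r4: issue@6 deps=(None,4) exec_start@10 write@13

Answer: 4 5 7 10 10 13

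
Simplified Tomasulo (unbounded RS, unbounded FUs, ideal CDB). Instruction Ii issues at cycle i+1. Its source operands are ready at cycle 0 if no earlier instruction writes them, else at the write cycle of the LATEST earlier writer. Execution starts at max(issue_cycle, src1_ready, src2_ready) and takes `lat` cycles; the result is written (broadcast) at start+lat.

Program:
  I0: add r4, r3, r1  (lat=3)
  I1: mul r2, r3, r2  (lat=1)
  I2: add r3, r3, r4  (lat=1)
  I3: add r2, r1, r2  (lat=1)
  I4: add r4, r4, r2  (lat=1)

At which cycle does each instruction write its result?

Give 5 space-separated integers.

Answer: 4 3 5 5 6

Derivation:
I0 add r4: issue@1 deps=(None,None) exec_start@1 write@4
I1 mul r2: issue@2 deps=(None,None) exec_start@2 write@3
I2 add r3: issue@3 deps=(None,0) exec_start@4 write@5
I3 add r2: issue@4 deps=(None,1) exec_start@4 write@5
I4 add r4: issue@5 deps=(0,3) exec_start@5 write@6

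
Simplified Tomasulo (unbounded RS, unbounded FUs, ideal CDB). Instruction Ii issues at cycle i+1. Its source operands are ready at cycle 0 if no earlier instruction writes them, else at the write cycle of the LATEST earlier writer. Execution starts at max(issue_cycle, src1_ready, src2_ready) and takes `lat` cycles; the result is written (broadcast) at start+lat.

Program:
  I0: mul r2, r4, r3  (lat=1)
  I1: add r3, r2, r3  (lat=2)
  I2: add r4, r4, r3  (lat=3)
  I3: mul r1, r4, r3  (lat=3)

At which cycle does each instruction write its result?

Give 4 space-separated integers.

Answer: 2 4 7 10

Derivation:
I0 mul r2: issue@1 deps=(None,None) exec_start@1 write@2
I1 add r3: issue@2 deps=(0,None) exec_start@2 write@4
I2 add r4: issue@3 deps=(None,1) exec_start@4 write@7
I3 mul r1: issue@4 deps=(2,1) exec_start@7 write@10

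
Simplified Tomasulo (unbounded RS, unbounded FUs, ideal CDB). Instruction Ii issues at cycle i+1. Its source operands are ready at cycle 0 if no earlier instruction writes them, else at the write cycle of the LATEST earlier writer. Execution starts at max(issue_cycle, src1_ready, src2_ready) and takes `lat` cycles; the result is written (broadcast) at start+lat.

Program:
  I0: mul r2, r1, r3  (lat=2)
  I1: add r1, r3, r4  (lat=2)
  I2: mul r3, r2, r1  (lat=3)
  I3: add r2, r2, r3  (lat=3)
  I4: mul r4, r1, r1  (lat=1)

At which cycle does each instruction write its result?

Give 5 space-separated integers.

Answer: 3 4 7 10 6

Derivation:
I0 mul r2: issue@1 deps=(None,None) exec_start@1 write@3
I1 add r1: issue@2 deps=(None,None) exec_start@2 write@4
I2 mul r3: issue@3 deps=(0,1) exec_start@4 write@7
I3 add r2: issue@4 deps=(0,2) exec_start@7 write@10
I4 mul r4: issue@5 deps=(1,1) exec_start@5 write@6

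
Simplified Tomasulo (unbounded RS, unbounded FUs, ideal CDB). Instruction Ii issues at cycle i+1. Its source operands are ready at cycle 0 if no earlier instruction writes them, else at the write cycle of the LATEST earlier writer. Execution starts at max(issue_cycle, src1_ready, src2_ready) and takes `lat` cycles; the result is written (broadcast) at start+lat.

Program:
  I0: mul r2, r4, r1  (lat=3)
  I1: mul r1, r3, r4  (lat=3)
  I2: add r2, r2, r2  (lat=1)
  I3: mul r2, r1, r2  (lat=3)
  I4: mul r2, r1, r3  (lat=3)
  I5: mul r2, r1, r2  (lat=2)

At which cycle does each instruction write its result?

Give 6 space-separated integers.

Answer: 4 5 5 8 8 10

Derivation:
I0 mul r2: issue@1 deps=(None,None) exec_start@1 write@4
I1 mul r1: issue@2 deps=(None,None) exec_start@2 write@5
I2 add r2: issue@3 deps=(0,0) exec_start@4 write@5
I3 mul r2: issue@4 deps=(1,2) exec_start@5 write@8
I4 mul r2: issue@5 deps=(1,None) exec_start@5 write@8
I5 mul r2: issue@6 deps=(1,4) exec_start@8 write@10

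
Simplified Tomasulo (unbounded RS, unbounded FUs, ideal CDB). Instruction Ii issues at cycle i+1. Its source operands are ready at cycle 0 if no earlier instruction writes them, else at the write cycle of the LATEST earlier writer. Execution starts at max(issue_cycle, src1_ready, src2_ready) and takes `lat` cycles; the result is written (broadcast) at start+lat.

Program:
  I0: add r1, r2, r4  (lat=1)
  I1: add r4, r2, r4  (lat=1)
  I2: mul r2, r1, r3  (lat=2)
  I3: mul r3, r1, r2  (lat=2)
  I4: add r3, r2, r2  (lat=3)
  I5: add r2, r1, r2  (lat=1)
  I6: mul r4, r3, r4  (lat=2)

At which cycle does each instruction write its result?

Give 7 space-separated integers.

I0 add r1: issue@1 deps=(None,None) exec_start@1 write@2
I1 add r4: issue@2 deps=(None,None) exec_start@2 write@3
I2 mul r2: issue@3 deps=(0,None) exec_start@3 write@5
I3 mul r3: issue@4 deps=(0,2) exec_start@5 write@7
I4 add r3: issue@5 deps=(2,2) exec_start@5 write@8
I5 add r2: issue@6 deps=(0,2) exec_start@6 write@7
I6 mul r4: issue@7 deps=(4,1) exec_start@8 write@10

Answer: 2 3 5 7 8 7 10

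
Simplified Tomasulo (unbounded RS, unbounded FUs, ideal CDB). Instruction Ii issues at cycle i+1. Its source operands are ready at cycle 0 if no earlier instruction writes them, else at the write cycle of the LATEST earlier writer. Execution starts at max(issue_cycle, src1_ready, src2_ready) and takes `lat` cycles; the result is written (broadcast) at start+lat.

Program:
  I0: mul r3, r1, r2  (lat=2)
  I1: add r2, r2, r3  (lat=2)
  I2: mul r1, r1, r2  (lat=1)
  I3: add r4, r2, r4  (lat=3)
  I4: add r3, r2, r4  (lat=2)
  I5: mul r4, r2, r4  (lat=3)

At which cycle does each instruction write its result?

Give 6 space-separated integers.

I0 mul r3: issue@1 deps=(None,None) exec_start@1 write@3
I1 add r2: issue@2 deps=(None,0) exec_start@3 write@5
I2 mul r1: issue@3 deps=(None,1) exec_start@5 write@6
I3 add r4: issue@4 deps=(1,None) exec_start@5 write@8
I4 add r3: issue@5 deps=(1,3) exec_start@8 write@10
I5 mul r4: issue@6 deps=(1,3) exec_start@8 write@11

Answer: 3 5 6 8 10 11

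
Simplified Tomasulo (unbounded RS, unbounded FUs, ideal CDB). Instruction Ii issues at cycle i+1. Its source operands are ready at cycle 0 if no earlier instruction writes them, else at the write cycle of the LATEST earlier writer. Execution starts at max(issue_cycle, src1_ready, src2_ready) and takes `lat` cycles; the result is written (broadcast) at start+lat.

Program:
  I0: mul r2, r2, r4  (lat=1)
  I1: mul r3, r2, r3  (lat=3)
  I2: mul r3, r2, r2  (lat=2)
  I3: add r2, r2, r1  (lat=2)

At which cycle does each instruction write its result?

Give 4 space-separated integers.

I0 mul r2: issue@1 deps=(None,None) exec_start@1 write@2
I1 mul r3: issue@2 deps=(0,None) exec_start@2 write@5
I2 mul r3: issue@3 deps=(0,0) exec_start@3 write@5
I3 add r2: issue@4 deps=(0,None) exec_start@4 write@6

Answer: 2 5 5 6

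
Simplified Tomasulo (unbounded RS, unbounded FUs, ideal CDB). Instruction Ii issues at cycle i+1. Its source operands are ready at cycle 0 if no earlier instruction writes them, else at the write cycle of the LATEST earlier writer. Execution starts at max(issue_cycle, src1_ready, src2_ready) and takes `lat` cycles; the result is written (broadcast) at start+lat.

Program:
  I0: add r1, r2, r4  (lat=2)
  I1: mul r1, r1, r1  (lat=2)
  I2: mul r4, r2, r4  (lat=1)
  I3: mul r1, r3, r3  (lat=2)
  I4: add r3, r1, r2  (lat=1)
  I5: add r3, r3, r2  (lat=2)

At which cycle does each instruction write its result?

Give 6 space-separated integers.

Answer: 3 5 4 6 7 9

Derivation:
I0 add r1: issue@1 deps=(None,None) exec_start@1 write@3
I1 mul r1: issue@2 deps=(0,0) exec_start@3 write@5
I2 mul r4: issue@3 deps=(None,None) exec_start@3 write@4
I3 mul r1: issue@4 deps=(None,None) exec_start@4 write@6
I4 add r3: issue@5 deps=(3,None) exec_start@6 write@7
I5 add r3: issue@6 deps=(4,None) exec_start@7 write@9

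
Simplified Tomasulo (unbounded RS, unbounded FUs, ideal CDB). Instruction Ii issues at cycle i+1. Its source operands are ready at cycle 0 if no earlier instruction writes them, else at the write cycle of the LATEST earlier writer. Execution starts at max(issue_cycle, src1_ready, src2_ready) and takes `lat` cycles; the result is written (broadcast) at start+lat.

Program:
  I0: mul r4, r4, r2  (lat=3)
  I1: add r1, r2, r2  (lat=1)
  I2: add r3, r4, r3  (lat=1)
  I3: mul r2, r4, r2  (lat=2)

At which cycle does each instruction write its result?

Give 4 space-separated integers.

Answer: 4 3 5 6

Derivation:
I0 mul r4: issue@1 deps=(None,None) exec_start@1 write@4
I1 add r1: issue@2 deps=(None,None) exec_start@2 write@3
I2 add r3: issue@3 deps=(0,None) exec_start@4 write@5
I3 mul r2: issue@4 deps=(0,None) exec_start@4 write@6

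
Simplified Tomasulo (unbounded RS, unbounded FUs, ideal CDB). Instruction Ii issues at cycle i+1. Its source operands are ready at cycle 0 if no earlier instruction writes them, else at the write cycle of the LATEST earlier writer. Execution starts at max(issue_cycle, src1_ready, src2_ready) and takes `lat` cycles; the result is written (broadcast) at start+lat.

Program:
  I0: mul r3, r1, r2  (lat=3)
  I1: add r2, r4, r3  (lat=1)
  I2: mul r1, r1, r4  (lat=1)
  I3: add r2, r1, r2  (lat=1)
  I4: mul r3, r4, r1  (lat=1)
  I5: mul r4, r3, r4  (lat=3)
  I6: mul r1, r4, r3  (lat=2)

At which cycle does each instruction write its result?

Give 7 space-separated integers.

I0 mul r3: issue@1 deps=(None,None) exec_start@1 write@4
I1 add r2: issue@2 deps=(None,0) exec_start@4 write@5
I2 mul r1: issue@3 deps=(None,None) exec_start@3 write@4
I3 add r2: issue@4 deps=(2,1) exec_start@5 write@6
I4 mul r3: issue@5 deps=(None,2) exec_start@5 write@6
I5 mul r4: issue@6 deps=(4,None) exec_start@6 write@9
I6 mul r1: issue@7 deps=(5,4) exec_start@9 write@11

Answer: 4 5 4 6 6 9 11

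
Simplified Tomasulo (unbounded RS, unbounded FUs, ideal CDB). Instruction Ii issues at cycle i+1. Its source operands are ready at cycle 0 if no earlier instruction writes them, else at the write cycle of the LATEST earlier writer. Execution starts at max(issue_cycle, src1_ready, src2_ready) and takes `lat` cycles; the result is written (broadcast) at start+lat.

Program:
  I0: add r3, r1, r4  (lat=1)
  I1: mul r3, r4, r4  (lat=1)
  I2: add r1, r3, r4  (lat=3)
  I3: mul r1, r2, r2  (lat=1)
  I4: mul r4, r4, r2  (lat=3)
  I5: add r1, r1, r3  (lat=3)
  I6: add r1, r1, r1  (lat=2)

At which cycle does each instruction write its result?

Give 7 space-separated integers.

I0 add r3: issue@1 deps=(None,None) exec_start@1 write@2
I1 mul r3: issue@2 deps=(None,None) exec_start@2 write@3
I2 add r1: issue@3 deps=(1,None) exec_start@3 write@6
I3 mul r1: issue@4 deps=(None,None) exec_start@4 write@5
I4 mul r4: issue@5 deps=(None,None) exec_start@5 write@8
I5 add r1: issue@6 deps=(3,1) exec_start@6 write@9
I6 add r1: issue@7 deps=(5,5) exec_start@9 write@11

Answer: 2 3 6 5 8 9 11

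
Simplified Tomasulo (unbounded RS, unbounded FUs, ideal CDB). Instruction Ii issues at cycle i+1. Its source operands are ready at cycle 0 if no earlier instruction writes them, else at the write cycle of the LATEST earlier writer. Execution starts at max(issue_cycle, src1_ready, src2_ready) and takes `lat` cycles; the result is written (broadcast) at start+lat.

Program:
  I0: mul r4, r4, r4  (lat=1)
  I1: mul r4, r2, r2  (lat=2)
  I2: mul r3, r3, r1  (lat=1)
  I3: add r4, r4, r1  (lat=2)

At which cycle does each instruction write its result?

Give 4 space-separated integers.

I0 mul r4: issue@1 deps=(None,None) exec_start@1 write@2
I1 mul r4: issue@2 deps=(None,None) exec_start@2 write@4
I2 mul r3: issue@3 deps=(None,None) exec_start@3 write@4
I3 add r4: issue@4 deps=(1,None) exec_start@4 write@6

Answer: 2 4 4 6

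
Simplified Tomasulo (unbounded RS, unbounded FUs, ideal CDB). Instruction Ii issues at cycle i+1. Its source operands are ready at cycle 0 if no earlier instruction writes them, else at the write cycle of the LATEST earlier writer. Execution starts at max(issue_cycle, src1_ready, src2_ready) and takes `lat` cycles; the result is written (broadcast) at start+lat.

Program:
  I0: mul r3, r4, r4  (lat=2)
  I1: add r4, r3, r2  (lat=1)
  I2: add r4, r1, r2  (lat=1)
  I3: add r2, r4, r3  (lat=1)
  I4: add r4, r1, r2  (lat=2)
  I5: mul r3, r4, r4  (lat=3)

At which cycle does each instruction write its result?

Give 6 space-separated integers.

Answer: 3 4 4 5 7 10

Derivation:
I0 mul r3: issue@1 deps=(None,None) exec_start@1 write@3
I1 add r4: issue@2 deps=(0,None) exec_start@3 write@4
I2 add r4: issue@3 deps=(None,None) exec_start@3 write@4
I3 add r2: issue@4 deps=(2,0) exec_start@4 write@5
I4 add r4: issue@5 deps=(None,3) exec_start@5 write@7
I5 mul r3: issue@6 deps=(4,4) exec_start@7 write@10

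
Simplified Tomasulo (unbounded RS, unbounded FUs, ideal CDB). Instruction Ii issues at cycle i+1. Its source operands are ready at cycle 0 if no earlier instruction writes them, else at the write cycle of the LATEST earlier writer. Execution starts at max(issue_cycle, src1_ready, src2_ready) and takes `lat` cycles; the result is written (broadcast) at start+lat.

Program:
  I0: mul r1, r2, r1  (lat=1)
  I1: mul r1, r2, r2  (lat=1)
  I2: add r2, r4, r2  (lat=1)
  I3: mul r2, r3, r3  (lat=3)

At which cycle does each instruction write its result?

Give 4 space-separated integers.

Answer: 2 3 4 7

Derivation:
I0 mul r1: issue@1 deps=(None,None) exec_start@1 write@2
I1 mul r1: issue@2 deps=(None,None) exec_start@2 write@3
I2 add r2: issue@3 deps=(None,None) exec_start@3 write@4
I3 mul r2: issue@4 deps=(None,None) exec_start@4 write@7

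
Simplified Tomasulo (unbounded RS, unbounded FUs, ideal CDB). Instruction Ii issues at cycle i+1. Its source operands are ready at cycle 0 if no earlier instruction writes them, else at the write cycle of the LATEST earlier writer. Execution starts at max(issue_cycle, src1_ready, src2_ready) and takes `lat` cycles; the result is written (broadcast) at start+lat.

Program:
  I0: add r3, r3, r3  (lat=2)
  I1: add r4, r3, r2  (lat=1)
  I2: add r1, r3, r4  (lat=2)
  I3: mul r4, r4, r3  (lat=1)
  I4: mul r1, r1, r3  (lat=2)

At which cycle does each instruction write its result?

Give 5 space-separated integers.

Answer: 3 4 6 5 8

Derivation:
I0 add r3: issue@1 deps=(None,None) exec_start@1 write@3
I1 add r4: issue@2 deps=(0,None) exec_start@3 write@4
I2 add r1: issue@3 deps=(0,1) exec_start@4 write@6
I3 mul r4: issue@4 deps=(1,0) exec_start@4 write@5
I4 mul r1: issue@5 deps=(2,0) exec_start@6 write@8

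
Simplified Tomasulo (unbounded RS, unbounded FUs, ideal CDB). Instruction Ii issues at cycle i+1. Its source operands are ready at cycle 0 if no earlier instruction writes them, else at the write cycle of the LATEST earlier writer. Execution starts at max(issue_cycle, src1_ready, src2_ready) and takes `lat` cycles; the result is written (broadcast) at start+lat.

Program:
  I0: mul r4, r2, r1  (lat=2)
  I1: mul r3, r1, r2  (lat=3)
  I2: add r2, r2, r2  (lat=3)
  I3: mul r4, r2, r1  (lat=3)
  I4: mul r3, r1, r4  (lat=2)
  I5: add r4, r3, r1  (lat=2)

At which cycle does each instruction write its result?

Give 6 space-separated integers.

I0 mul r4: issue@1 deps=(None,None) exec_start@1 write@3
I1 mul r3: issue@2 deps=(None,None) exec_start@2 write@5
I2 add r2: issue@3 deps=(None,None) exec_start@3 write@6
I3 mul r4: issue@4 deps=(2,None) exec_start@6 write@9
I4 mul r3: issue@5 deps=(None,3) exec_start@9 write@11
I5 add r4: issue@6 deps=(4,None) exec_start@11 write@13

Answer: 3 5 6 9 11 13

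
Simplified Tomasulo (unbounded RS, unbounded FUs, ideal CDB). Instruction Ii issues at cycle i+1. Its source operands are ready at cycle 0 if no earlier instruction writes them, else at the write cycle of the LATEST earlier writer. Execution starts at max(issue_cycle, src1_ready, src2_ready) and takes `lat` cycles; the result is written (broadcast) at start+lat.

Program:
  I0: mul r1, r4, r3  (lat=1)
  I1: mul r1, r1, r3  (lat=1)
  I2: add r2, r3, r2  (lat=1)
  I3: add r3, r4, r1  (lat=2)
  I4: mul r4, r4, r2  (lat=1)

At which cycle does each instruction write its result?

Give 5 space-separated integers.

I0 mul r1: issue@1 deps=(None,None) exec_start@1 write@2
I1 mul r1: issue@2 deps=(0,None) exec_start@2 write@3
I2 add r2: issue@3 deps=(None,None) exec_start@3 write@4
I3 add r3: issue@4 deps=(None,1) exec_start@4 write@6
I4 mul r4: issue@5 deps=(None,2) exec_start@5 write@6

Answer: 2 3 4 6 6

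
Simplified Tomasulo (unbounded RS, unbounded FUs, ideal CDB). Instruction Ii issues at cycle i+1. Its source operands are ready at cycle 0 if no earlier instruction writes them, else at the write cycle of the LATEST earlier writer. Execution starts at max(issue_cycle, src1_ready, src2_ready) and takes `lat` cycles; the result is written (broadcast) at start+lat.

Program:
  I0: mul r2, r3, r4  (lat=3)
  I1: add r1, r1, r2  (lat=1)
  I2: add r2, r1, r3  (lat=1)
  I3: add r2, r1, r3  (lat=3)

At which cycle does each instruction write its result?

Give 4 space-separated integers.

Answer: 4 5 6 8

Derivation:
I0 mul r2: issue@1 deps=(None,None) exec_start@1 write@4
I1 add r1: issue@2 deps=(None,0) exec_start@4 write@5
I2 add r2: issue@3 deps=(1,None) exec_start@5 write@6
I3 add r2: issue@4 deps=(1,None) exec_start@5 write@8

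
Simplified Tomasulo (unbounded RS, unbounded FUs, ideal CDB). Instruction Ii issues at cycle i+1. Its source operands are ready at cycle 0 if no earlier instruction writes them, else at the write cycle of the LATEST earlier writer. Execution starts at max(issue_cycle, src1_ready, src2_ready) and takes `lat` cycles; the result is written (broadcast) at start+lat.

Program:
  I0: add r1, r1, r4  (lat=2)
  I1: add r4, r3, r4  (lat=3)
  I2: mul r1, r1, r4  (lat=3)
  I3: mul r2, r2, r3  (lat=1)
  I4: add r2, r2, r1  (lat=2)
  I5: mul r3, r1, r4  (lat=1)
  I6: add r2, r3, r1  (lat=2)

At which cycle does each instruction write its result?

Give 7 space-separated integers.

Answer: 3 5 8 5 10 9 11

Derivation:
I0 add r1: issue@1 deps=(None,None) exec_start@1 write@3
I1 add r4: issue@2 deps=(None,None) exec_start@2 write@5
I2 mul r1: issue@3 deps=(0,1) exec_start@5 write@8
I3 mul r2: issue@4 deps=(None,None) exec_start@4 write@5
I4 add r2: issue@5 deps=(3,2) exec_start@8 write@10
I5 mul r3: issue@6 deps=(2,1) exec_start@8 write@9
I6 add r2: issue@7 deps=(5,2) exec_start@9 write@11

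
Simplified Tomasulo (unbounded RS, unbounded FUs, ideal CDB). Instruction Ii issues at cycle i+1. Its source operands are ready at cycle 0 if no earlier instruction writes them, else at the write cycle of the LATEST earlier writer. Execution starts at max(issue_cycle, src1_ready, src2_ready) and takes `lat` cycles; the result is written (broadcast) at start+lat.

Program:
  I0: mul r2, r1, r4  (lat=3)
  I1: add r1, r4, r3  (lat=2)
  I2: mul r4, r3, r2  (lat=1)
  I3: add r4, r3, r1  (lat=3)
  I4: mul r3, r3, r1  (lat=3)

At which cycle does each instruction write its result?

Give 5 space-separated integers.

Answer: 4 4 5 7 8

Derivation:
I0 mul r2: issue@1 deps=(None,None) exec_start@1 write@4
I1 add r1: issue@2 deps=(None,None) exec_start@2 write@4
I2 mul r4: issue@3 deps=(None,0) exec_start@4 write@5
I3 add r4: issue@4 deps=(None,1) exec_start@4 write@7
I4 mul r3: issue@5 deps=(None,1) exec_start@5 write@8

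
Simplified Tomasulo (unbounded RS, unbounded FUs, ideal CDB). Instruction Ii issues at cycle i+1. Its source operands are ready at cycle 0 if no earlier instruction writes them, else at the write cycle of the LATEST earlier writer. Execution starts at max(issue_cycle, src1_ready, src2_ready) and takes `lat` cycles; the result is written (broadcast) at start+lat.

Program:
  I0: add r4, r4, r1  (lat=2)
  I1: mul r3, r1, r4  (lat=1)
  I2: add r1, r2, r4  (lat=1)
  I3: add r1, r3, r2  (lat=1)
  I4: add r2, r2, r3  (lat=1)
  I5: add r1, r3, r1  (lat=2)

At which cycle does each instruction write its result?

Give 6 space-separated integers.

Answer: 3 4 4 5 6 8

Derivation:
I0 add r4: issue@1 deps=(None,None) exec_start@1 write@3
I1 mul r3: issue@2 deps=(None,0) exec_start@3 write@4
I2 add r1: issue@3 deps=(None,0) exec_start@3 write@4
I3 add r1: issue@4 deps=(1,None) exec_start@4 write@5
I4 add r2: issue@5 deps=(None,1) exec_start@5 write@6
I5 add r1: issue@6 deps=(1,3) exec_start@6 write@8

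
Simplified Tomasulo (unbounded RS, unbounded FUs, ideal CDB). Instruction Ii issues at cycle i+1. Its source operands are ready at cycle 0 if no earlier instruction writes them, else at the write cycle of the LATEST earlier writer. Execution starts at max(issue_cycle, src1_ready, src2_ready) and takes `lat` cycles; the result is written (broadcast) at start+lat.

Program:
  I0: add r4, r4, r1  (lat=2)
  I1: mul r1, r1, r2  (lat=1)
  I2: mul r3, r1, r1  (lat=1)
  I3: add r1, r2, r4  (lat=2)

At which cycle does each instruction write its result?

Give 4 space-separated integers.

I0 add r4: issue@1 deps=(None,None) exec_start@1 write@3
I1 mul r1: issue@2 deps=(None,None) exec_start@2 write@3
I2 mul r3: issue@3 deps=(1,1) exec_start@3 write@4
I3 add r1: issue@4 deps=(None,0) exec_start@4 write@6

Answer: 3 3 4 6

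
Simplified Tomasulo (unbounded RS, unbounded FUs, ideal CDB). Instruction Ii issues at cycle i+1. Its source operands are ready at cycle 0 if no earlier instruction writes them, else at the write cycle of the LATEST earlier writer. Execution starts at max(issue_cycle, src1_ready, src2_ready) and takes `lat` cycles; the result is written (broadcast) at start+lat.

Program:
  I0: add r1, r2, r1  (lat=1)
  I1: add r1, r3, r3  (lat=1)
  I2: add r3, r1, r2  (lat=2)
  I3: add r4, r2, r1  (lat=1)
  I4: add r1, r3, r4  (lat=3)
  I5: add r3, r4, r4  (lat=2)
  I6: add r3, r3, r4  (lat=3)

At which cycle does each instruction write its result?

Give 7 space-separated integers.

Answer: 2 3 5 5 8 8 11

Derivation:
I0 add r1: issue@1 deps=(None,None) exec_start@1 write@2
I1 add r1: issue@2 deps=(None,None) exec_start@2 write@3
I2 add r3: issue@3 deps=(1,None) exec_start@3 write@5
I3 add r4: issue@4 deps=(None,1) exec_start@4 write@5
I4 add r1: issue@5 deps=(2,3) exec_start@5 write@8
I5 add r3: issue@6 deps=(3,3) exec_start@6 write@8
I6 add r3: issue@7 deps=(5,3) exec_start@8 write@11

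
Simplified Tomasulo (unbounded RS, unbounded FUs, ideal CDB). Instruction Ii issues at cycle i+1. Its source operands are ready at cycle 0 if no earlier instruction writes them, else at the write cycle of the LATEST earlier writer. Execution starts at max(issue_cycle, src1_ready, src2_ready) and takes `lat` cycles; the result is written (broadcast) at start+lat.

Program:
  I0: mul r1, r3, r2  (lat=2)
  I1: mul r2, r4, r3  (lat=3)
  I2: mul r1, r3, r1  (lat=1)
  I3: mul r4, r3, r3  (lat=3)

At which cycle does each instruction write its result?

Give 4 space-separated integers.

I0 mul r1: issue@1 deps=(None,None) exec_start@1 write@3
I1 mul r2: issue@2 deps=(None,None) exec_start@2 write@5
I2 mul r1: issue@3 deps=(None,0) exec_start@3 write@4
I3 mul r4: issue@4 deps=(None,None) exec_start@4 write@7

Answer: 3 5 4 7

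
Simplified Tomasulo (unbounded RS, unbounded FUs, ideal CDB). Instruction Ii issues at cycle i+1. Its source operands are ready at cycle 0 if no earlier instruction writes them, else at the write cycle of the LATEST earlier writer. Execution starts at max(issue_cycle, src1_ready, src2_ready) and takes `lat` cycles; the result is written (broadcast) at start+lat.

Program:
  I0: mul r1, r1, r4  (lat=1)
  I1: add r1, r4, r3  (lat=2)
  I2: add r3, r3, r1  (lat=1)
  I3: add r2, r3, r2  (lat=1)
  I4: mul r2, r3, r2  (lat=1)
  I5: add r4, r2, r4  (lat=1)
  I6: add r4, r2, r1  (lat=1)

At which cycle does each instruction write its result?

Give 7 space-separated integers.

Answer: 2 4 5 6 7 8 8

Derivation:
I0 mul r1: issue@1 deps=(None,None) exec_start@1 write@2
I1 add r1: issue@2 deps=(None,None) exec_start@2 write@4
I2 add r3: issue@3 deps=(None,1) exec_start@4 write@5
I3 add r2: issue@4 deps=(2,None) exec_start@5 write@6
I4 mul r2: issue@5 deps=(2,3) exec_start@6 write@7
I5 add r4: issue@6 deps=(4,None) exec_start@7 write@8
I6 add r4: issue@7 deps=(4,1) exec_start@7 write@8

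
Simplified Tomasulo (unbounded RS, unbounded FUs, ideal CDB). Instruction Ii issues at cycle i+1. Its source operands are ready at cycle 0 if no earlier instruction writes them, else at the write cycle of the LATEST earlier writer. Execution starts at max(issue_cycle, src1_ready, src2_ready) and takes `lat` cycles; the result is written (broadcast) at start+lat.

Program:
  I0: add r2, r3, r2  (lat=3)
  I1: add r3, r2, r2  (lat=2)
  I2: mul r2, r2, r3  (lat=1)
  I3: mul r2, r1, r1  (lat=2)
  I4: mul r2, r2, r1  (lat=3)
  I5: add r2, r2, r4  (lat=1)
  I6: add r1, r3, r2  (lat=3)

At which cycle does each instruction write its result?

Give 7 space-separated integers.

Answer: 4 6 7 6 9 10 13

Derivation:
I0 add r2: issue@1 deps=(None,None) exec_start@1 write@4
I1 add r3: issue@2 deps=(0,0) exec_start@4 write@6
I2 mul r2: issue@3 deps=(0,1) exec_start@6 write@7
I3 mul r2: issue@4 deps=(None,None) exec_start@4 write@6
I4 mul r2: issue@5 deps=(3,None) exec_start@6 write@9
I5 add r2: issue@6 deps=(4,None) exec_start@9 write@10
I6 add r1: issue@7 deps=(1,5) exec_start@10 write@13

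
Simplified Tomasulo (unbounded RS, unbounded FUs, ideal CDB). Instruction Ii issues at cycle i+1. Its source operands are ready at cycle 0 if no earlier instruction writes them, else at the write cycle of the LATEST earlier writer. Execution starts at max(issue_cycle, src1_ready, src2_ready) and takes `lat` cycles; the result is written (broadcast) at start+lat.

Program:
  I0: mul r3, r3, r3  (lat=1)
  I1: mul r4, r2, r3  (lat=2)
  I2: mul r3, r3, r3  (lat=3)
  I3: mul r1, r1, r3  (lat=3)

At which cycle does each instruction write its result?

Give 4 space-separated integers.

Answer: 2 4 6 9

Derivation:
I0 mul r3: issue@1 deps=(None,None) exec_start@1 write@2
I1 mul r4: issue@2 deps=(None,0) exec_start@2 write@4
I2 mul r3: issue@3 deps=(0,0) exec_start@3 write@6
I3 mul r1: issue@4 deps=(None,2) exec_start@6 write@9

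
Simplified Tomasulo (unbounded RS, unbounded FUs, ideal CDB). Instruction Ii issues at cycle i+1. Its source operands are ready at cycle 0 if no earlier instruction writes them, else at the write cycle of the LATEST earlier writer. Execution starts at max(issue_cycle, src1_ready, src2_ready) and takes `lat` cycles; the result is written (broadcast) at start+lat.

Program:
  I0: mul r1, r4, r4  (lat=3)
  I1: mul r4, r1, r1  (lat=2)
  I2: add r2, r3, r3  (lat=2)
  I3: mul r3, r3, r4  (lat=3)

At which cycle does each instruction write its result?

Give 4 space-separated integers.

Answer: 4 6 5 9

Derivation:
I0 mul r1: issue@1 deps=(None,None) exec_start@1 write@4
I1 mul r4: issue@2 deps=(0,0) exec_start@4 write@6
I2 add r2: issue@3 deps=(None,None) exec_start@3 write@5
I3 mul r3: issue@4 deps=(None,1) exec_start@6 write@9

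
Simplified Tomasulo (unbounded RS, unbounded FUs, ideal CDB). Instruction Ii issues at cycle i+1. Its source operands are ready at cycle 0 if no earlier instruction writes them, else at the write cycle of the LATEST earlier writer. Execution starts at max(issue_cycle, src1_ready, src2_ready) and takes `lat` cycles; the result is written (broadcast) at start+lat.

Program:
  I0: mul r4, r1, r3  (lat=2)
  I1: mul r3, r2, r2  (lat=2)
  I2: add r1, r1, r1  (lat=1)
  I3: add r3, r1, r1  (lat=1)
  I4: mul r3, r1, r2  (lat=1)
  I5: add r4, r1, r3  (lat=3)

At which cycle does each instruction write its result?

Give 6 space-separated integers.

Answer: 3 4 4 5 6 9

Derivation:
I0 mul r4: issue@1 deps=(None,None) exec_start@1 write@3
I1 mul r3: issue@2 deps=(None,None) exec_start@2 write@4
I2 add r1: issue@3 deps=(None,None) exec_start@3 write@4
I3 add r3: issue@4 deps=(2,2) exec_start@4 write@5
I4 mul r3: issue@5 deps=(2,None) exec_start@5 write@6
I5 add r4: issue@6 deps=(2,4) exec_start@6 write@9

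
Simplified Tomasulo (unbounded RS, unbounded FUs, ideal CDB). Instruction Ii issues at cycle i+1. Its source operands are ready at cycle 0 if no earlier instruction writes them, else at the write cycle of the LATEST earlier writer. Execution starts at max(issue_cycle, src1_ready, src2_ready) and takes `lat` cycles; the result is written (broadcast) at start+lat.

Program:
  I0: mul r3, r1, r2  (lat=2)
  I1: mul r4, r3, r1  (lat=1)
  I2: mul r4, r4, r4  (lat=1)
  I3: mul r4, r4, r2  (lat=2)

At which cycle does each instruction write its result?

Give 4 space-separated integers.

Answer: 3 4 5 7

Derivation:
I0 mul r3: issue@1 deps=(None,None) exec_start@1 write@3
I1 mul r4: issue@2 deps=(0,None) exec_start@3 write@4
I2 mul r4: issue@3 deps=(1,1) exec_start@4 write@5
I3 mul r4: issue@4 deps=(2,None) exec_start@5 write@7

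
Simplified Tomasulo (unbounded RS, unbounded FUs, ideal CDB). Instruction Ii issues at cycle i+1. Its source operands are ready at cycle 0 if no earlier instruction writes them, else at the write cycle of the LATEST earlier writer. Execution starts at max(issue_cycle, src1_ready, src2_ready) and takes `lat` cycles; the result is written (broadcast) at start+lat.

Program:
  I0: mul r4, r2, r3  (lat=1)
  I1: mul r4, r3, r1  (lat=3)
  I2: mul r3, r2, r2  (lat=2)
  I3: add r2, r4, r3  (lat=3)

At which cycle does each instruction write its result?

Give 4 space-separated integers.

I0 mul r4: issue@1 deps=(None,None) exec_start@1 write@2
I1 mul r4: issue@2 deps=(None,None) exec_start@2 write@5
I2 mul r3: issue@3 deps=(None,None) exec_start@3 write@5
I3 add r2: issue@4 deps=(1,2) exec_start@5 write@8

Answer: 2 5 5 8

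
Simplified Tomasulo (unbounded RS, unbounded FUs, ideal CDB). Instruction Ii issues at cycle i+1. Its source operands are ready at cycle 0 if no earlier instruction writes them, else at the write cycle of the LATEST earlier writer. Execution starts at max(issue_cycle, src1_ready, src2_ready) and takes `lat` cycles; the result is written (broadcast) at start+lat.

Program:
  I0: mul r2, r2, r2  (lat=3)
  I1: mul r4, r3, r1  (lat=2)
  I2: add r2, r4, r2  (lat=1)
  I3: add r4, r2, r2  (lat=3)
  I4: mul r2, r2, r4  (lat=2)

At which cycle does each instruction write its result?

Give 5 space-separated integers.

I0 mul r2: issue@1 deps=(None,None) exec_start@1 write@4
I1 mul r4: issue@2 deps=(None,None) exec_start@2 write@4
I2 add r2: issue@3 deps=(1,0) exec_start@4 write@5
I3 add r4: issue@4 deps=(2,2) exec_start@5 write@8
I4 mul r2: issue@5 deps=(2,3) exec_start@8 write@10

Answer: 4 4 5 8 10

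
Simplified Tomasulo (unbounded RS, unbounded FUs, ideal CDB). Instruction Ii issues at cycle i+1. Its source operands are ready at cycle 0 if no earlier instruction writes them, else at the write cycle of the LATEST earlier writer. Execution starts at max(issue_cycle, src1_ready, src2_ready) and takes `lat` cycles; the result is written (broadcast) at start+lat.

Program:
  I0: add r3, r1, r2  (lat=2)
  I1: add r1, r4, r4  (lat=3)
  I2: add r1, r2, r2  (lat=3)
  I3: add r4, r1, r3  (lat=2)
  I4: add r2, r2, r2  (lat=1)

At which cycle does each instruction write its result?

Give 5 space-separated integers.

I0 add r3: issue@1 deps=(None,None) exec_start@1 write@3
I1 add r1: issue@2 deps=(None,None) exec_start@2 write@5
I2 add r1: issue@3 deps=(None,None) exec_start@3 write@6
I3 add r4: issue@4 deps=(2,0) exec_start@6 write@8
I4 add r2: issue@5 deps=(None,None) exec_start@5 write@6

Answer: 3 5 6 8 6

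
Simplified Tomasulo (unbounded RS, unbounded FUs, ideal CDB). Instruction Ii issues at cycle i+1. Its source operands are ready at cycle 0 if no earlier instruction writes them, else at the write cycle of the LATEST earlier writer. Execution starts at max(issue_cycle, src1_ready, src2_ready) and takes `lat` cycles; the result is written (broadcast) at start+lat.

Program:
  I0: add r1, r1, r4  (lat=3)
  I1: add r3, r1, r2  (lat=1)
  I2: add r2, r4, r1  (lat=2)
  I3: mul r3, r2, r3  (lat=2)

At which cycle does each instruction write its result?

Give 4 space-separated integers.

I0 add r1: issue@1 deps=(None,None) exec_start@1 write@4
I1 add r3: issue@2 deps=(0,None) exec_start@4 write@5
I2 add r2: issue@3 deps=(None,0) exec_start@4 write@6
I3 mul r3: issue@4 deps=(2,1) exec_start@6 write@8

Answer: 4 5 6 8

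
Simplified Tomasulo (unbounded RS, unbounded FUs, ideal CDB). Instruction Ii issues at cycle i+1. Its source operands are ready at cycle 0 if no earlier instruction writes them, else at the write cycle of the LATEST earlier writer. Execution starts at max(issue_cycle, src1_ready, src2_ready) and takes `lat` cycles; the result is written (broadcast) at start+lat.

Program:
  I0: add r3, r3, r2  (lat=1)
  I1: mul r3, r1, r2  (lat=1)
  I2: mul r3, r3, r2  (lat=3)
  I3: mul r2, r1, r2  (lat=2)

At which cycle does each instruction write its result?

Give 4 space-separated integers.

Answer: 2 3 6 6

Derivation:
I0 add r3: issue@1 deps=(None,None) exec_start@1 write@2
I1 mul r3: issue@2 deps=(None,None) exec_start@2 write@3
I2 mul r3: issue@3 deps=(1,None) exec_start@3 write@6
I3 mul r2: issue@4 deps=(None,None) exec_start@4 write@6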